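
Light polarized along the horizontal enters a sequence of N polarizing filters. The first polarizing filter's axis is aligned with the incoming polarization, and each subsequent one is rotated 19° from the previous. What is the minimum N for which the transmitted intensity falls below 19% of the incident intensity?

N = 16

First polarizer is aligned with the polarization: full transmission.
Each further stage multiplies by cos²(19°) = 0.894.
After N polarizers: T = 0.894^(N−1). Require T < 0.19 ⇒ N−1 > ln(0.19)/ln(0.894) = 14.82, so N−1 ≥ 15 and N = 16.
Check: N=16 gives T = 0.1863 < 0.19; N=15 gives T = 0.2083.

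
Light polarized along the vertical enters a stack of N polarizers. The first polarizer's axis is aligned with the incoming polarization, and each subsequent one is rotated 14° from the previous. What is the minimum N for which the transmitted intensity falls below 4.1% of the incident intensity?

First polarizer is aligned with the polarization: full transmission.
Each further stage multiplies by cos²(14°) = 0.9415.
After N polarizers: T = 0.9415^(N−1). Require T < 0.041 ⇒ N−1 > ln(0.041)/ln(0.9415) = 52.96, so N−1 ≥ 53 and N = 54.
Check: N=54 gives T = 0.04091 < 0.041; N=53 gives T = 0.04345.

N = 54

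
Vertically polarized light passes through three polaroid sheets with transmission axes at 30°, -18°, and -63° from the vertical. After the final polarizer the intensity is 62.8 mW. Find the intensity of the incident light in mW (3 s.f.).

I₁ = I₀ cos²(30° − 0°) = I₀ cos²(30°) = 0.75 I₀.
I₂ = I₁ cos²(-18° − 30°) = 0.75 I₀ · cos²(48°) = 0.3358 I₀.
I₃ = I₂ cos²(-63° + 18°) = 0.3358 I₀ · cos²(45°) = 0.1679 I₀.
So 62.8 mW = 0.1679 I₀, giving I₀ = 62.8/0.1679 = 374 mW.

I₀ ≈ 374 mW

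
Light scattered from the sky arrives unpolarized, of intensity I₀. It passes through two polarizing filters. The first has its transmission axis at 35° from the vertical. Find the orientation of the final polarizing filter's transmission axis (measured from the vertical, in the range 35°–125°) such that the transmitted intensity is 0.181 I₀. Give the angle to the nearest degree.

Unpolarized light through the first polarizer → I₁ = ½ I₀, now polarized at 35°.
Need I₂/I₀ = 0.181, so cos²(θ − 35°) = 0.181 / 0.5 = 0.362.
θ − 35° = arccos(√0.362) = 53.0°, giving θ ≈ 35 + 53.0 = 88.0°.

θ ≈ 88°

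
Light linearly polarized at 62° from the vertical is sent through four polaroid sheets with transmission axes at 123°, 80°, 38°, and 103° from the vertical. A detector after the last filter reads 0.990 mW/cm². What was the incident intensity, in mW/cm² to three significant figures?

By Malus's law, I₁ = I₀ cos²(123° − 62°) = I₀ cos²(61°) = 0.235 I₀.
I₂ = I₁ cos²(80° − 123°) = 0.235 I₀ · cos²(43°) = 0.1257 I₀.
I₃ = I₂ cos²(38° − 80°) = 0.1257 I₀ · cos²(42°) = 0.06943 I₀.
I₄ = I₃ cos²(103° − 38°) = 0.06943 I₀ · cos²(65°) = 0.0124 I₀.
So 0.990 mW/cm² = 0.0124 I₀, giving I₀ = 0.990/0.0124 = 79.84 mW/cm².

I₀ ≈ 79.8 mW/cm²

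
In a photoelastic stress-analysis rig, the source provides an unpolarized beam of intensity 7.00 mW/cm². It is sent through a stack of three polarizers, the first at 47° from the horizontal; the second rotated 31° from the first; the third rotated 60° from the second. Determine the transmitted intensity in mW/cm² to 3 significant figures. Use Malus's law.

Unpolarized light through the first polarizer → I₁ = 7.00 mW/cm²/2 = 3.5 mW/cm², polarized at 47°.
I₂ = I₁ · cos²(31°) = 3.5 · 0.7347 = 2.572 mW/cm².
I₃ = I₂ · cos²(60°) = 2.572 · 0.25 = 0.6429 mW/cm².

I ≈ 0.643 mW/cm²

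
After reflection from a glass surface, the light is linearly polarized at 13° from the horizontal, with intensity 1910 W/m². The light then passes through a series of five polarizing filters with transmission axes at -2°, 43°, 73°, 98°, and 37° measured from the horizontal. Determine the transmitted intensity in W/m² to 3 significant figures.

By Malus's law, I₁ = 1910 W/m² · cos²(15°) = 1782 W/m².
I₂ = I₁ · cos²(45°) = 1782 · 0.5 = 891 W/m².
I₃ = I₂ · cos²(30°) = 891 · 0.75 = 668.3 W/m².
I₄ = I₃ · cos²(25°) = 668.3 · 0.8214 = 548.9 W/m².
I₅ = I₄ · cos²(61°) = 548.9 · 0.235 = 129 W/m².

I ≈ 129 W/m²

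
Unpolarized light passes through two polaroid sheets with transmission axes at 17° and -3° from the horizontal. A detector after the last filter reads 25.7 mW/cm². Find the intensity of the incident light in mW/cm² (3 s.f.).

Unpolarized light through the first polarizer → I₁ = ½ I₀, now polarized at 17°.
I₂ = I₁ cos²(-3° − 17°) = 0.5 I₀ · cos²(20°) = 0.4415 I₀.
So 25.7 mW/cm² = 0.4415 I₀, giving I₀ = 25.7/0.4415 = 58.21 mW/cm².

I₀ ≈ 58.2 mW/cm²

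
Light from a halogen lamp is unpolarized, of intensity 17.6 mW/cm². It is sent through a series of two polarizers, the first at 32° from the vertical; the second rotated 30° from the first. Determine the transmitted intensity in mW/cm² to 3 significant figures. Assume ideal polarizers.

I ≈ 6.60 mW/cm²

Unpolarized light through the first polarizer → I₁ = 17.6 mW/cm²/2 = 8.8 mW/cm², polarized at 32°.
I₂ = I₁ · cos²(30°) = 8.8 · 0.75 = 6.6 mW/cm².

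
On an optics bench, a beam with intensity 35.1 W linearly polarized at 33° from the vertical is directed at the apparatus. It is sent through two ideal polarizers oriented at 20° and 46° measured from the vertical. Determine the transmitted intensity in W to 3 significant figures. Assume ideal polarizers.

I ≈ 26.9 W

By Malus's law, I₁ = 35.1 W · cos²(13°) = 33.32 W.
I₂ = I₁ · cos²(26°) = 33.32 · 0.8078 = 26.92 W.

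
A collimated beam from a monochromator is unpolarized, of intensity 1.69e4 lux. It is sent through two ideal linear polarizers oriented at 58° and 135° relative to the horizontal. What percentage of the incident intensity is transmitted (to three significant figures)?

Unpolarized light through the first polarizer → I₁ = 1.69e4 lux/2 = 8450 lux, polarized at 58°.
I₂ = I₁ · cos²(77°) = 8450 · 0.0506 = 427.6 lux.
That is 2.53% of the incident intensity.

≈ 2.53%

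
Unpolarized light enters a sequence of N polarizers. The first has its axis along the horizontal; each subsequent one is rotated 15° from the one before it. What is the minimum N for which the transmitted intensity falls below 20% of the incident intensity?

First polarizer halves the unpolarized light: factor 1/2.
Each further stage multiplies by cos²(15°) = 0.933.
After N polarizers: T = 0.5·0.933^(N−1). Require T < 0.20 ⇒ N−1 > ln(0.20/0.5)/ln(0.933) = 13.22, so N−1 ≥ 14 and N = 15.
Check: N=15 gives T = 0.1894 < 0.20; N=14 gives T = 0.203.

N = 15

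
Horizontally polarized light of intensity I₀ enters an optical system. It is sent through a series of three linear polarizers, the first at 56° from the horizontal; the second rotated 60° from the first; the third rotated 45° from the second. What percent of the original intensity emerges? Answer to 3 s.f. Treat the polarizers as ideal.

≈ 3.91%

I₁ = I₀ cos²(56° − 0°) = I₀ cos²(56°) = 0.3127 I₀.
I₂ = I₁ cos²(60°) = 0.3127 · 0.25 I₀ = 0.07817 I₀.
I₃ = I₂ cos²(45°) = 0.07817 · 0.5 I₀ = 0.03909 I₀.
That is 3.909% of the incident intensity.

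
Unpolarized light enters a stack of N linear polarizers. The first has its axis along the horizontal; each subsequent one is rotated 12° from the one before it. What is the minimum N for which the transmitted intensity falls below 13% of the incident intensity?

N = 32

First polarizer halves the unpolarized light: factor 1/2.
Each further stage multiplies by cos²(12°) = 0.9568.
After N polarizers: T = 0.5·0.9568^(N−1). Require T < 0.13 ⇒ N−1 > ln(0.13/0.5)/ln(0.9568) = 30.48, so N−1 ≥ 31 and N = 32.
Check: N=32 gives T = 0.1271 < 0.13; N=31 gives T = 0.1328.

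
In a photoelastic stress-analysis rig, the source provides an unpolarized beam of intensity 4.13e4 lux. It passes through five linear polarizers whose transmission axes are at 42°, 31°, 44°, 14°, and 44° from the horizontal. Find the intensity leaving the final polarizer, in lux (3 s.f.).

Unpolarized light through the first polarizer → I₁ = 4.13e4 lux/2 = 2.065e+04 lux, polarized at 42°.
I₂ = I₁ · cos²(11°) = 2.065e+04 · 0.9636 = 1.99e+04 lux.
I₃ = I₂ · cos²(13°) = 1.99e+04 · 0.9494 = 1.889e+04 lux.
I₄ = I₃ · cos²(30°) = 1.889e+04 · 0.75 = 1.417e+04 lux.
I₅ = I₄ · cos²(30°) = 1.417e+04 · 0.75 = 1.063e+04 lux.

I ≈ 1.06e4 lux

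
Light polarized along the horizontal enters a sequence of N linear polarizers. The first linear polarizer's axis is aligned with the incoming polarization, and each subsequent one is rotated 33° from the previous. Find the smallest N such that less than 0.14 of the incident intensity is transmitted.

First polarizer is aligned with the polarization: full transmission.
Each further stage multiplies by cos²(33°) = 0.7034.
After N polarizers: T = 0.7034^(N−1). Require T < 0.14 ⇒ N−1 > ln(0.14)/ln(0.7034) = 5.59, so N−1 ≥ 6 and N = 7.
Check: N=7 gives T = 0.1211 < 0.14; N=6 gives T = 0.1722.

N = 7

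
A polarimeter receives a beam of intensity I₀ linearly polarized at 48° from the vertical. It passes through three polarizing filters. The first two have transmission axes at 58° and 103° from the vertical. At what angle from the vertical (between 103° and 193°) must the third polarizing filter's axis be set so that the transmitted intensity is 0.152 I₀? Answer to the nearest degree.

θ ≈ 159°

By Malus's law, I₁ = I₀ cos²(58° − 48°) = I₀ cos²(10°) = 0.9698 I₀.
I₂ = I₁ cos²(103° − 58°) = 0.9698 I₀ · cos²(45°) = 0.4849 I₀.
Need I₃/I₀ = 0.152, so cos²(θ − 103°) = 0.152 / 0.4849 = 0.3135.
θ − 103° = arccos(√0.3135) = 56.0°, giving θ ≈ 103 + 56.0 = 159.0°.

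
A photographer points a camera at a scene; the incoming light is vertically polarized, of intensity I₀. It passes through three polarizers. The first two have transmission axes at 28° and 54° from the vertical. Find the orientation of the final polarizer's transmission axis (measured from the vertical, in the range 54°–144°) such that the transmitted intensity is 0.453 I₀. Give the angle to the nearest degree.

θ ≈ 86°

By Malus's law, I₁ = I₀ cos²(28° − 0°) = I₀ cos²(28°) = 0.7796 I₀.
I₂ = I₁ cos²(54° − 28°) = 0.7796 I₀ · cos²(26°) = 0.6298 I₀.
Need I₃/I₀ = 0.453, so cos²(θ − 54°) = 0.453 / 0.6298 = 0.7193.
θ − 54° = arccos(√0.7193) = 32.0°, giving θ ≈ 54 + 32.0 = 86.0°.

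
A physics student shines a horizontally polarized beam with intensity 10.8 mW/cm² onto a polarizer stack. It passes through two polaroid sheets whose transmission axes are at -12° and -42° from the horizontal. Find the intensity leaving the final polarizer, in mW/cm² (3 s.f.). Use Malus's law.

I ≈ 7.75 mW/cm²

By Malus's law, I₁ = 10.8 mW/cm² · cos²(12°) = 10.33 mW/cm².
I₂ = I₁ · cos²(30°) = 10.33 · 0.75 = 7.75 mW/cm².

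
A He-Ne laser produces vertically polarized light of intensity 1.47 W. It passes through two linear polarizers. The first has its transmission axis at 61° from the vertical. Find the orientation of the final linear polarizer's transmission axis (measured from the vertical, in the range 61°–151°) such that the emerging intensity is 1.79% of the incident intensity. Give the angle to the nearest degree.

I₁ = I₀ cos²(61° − 0°) = I₀ cos²(61°) = 0.235 I₀.
Need I₂/I₀ = 0.0179, so cos²(θ − 61°) = 0.0179 / 0.235 = 0.07616.
θ − 61° = arccos(√0.07616) = 74.0°, giving θ ≈ 61 + 74.0 = 135.0°.

θ ≈ 135°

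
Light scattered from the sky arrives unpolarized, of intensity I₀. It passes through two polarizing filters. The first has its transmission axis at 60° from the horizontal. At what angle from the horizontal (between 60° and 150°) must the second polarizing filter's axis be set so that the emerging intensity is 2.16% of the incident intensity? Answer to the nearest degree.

θ ≈ 138°

Unpolarized light through the first polarizer → I₁ = ½ I₀, now polarized at 60°.
Need I₂/I₀ = 0.0216, so cos²(θ − 60°) = 0.0216 / 0.5 = 0.0432.
θ − 60° = arccos(√0.0432) = 78.0°, giving θ ≈ 60 + 78.0 = 138.0°.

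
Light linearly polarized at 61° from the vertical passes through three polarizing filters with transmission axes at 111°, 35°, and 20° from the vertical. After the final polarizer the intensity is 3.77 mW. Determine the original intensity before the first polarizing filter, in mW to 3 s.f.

I₁ = I₀ cos²(111° − 61°) = I₀ cos²(50°) = 0.4132 I₀.
I₂ = I₁ cos²(35° − 111°) = 0.4132 I₀ · cos²(76°) = 0.02418 I₀.
I₃ = I₂ cos²(20° − 35°) = 0.02418 I₀ · cos²(15°) = 0.02256 I₀.
So 3.77 mW = 0.02256 I₀, giving I₀ = 3.77/0.02256 = 167.1 mW.

I₀ ≈ 167 mW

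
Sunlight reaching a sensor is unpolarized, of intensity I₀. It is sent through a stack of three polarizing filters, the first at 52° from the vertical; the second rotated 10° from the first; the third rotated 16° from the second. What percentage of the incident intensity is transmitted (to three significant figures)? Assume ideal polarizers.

Unpolarized light through the first polarizer → I₁ = ½ I₀, now polarized at 52°.
I₂ = I₁ cos²(10°) = 0.5 · 0.9698 I₀ = 0.4849 I₀.
I₃ = I₂ cos²(16°) = 0.4849 · 0.924 I₀ = 0.4481 I₀.
That is 44.81% of the incident intensity.

≈ 44.8%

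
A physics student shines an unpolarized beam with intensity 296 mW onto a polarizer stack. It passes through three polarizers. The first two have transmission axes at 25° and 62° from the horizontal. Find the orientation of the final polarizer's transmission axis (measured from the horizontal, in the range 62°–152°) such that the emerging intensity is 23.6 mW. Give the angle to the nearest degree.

θ ≈ 122°

Unpolarized light through the first polarizer → I₁ = ½ I₀, now polarized at 25°.
I₂ = I₁ cos²(62° − 25°) = 0.5 I₀ · cos²(37°) = 0.3189 I₀.
Target fraction: 23.6 / 296 mW = 0.07973 of I₀.
Need I₃/I₀ = 0.07973, so cos²(θ − 62°) = 0.07973 / 0.3189 = 0.25.
θ − 62° = arccos(√0.25) = 60.0°, giving θ ≈ 62 + 60.0 = 122.0°.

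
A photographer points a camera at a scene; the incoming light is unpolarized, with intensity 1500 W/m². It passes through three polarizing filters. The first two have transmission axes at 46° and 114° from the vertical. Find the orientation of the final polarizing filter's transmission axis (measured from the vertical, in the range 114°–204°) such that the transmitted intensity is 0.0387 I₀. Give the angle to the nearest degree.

θ ≈ 156°

Unpolarized light through the first polarizer → I₁ = ½ I₀, now polarized at 46°.
I₂ = I₁ cos²(114° − 46°) = 0.5 I₀ · cos²(68°) = 0.07017 I₀.
Need I₃/I₀ = 0.0387, so cos²(θ − 114°) = 0.0387 / 0.07017 = 0.5516.
θ − 114° = arccos(√0.5516) = 42.0°, giving θ ≈ 114 + 42.0 = 156.0°.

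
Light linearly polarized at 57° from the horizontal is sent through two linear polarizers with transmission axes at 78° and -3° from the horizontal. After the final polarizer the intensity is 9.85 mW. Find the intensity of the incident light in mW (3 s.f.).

I₀ ≈ 462 mW

I₁ = I₀ cos²(78° − 57°) = I₀ cos²(21°) = 0.8716 I₀.
I₂ = I₁ cos²(-3° − 78°) = 0.8716 I₀ · cos²(81°) = 0.02133 I₀.
So 9.85 mW = 0.02133 I₀, giving I₀ = 9.85/0.02133 = 461.8 mW.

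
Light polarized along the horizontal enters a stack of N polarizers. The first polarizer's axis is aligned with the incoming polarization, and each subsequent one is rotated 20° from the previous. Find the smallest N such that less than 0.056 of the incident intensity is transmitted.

First polarizer is aligned with the polarization: full transmission.
Each further stage multiplies by cos²(20°) = 0.883.
After N polarizers: T = 0.883^(N−1). Require T < 0.056 ⇒ N−1 > ln(0.056)/ln(0.883) = 23.17, so N−1 ≥ 24 and N = 25.
Check: N=25 gives T = 0.0505 < 0.056; N=24 gives T = 0.05719.

N = 25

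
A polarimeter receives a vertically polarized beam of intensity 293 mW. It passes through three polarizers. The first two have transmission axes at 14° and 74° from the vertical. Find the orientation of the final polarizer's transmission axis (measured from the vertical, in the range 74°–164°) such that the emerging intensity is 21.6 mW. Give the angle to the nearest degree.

I₁ = I₀ cos²(14° − 0°) = I₀ cos²(14°) = 0.9415 I₀.
I₂ = I₁ cos²(74° − 14°) = 0.9415 I₀ · cos²(60°) = 0.2354 I₀.
Target fraction: 21.6 / 293 mW = 0.07372 of I₀.
Need I₃/I₀ = 0.07372, so cos²(θ − 74°) = 0.07372 / 0.2354 = 0.3132.
θ − 74° = arccos(√0.3132) = 56.0°, giving θ ≈ 74 + 56.0 = 130.0°.

θ ≈ 130°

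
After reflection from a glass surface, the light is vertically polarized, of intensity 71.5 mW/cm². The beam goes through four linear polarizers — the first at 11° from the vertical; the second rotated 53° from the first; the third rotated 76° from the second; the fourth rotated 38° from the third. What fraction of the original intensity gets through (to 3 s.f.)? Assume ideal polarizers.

I₁ = 71.5 mW/cm² · cos²(11°) = 68.9 mW/cm².
I₂ = I₁ · cos²(53°) = 68.9 · 0.3622 = 24.95 mW/cm².
I₃ = I₂ · cos²(76°) = 24.95 · 0.05853 = 1.46 mW/cm².
I₄ = I₃ · cos²(38°) = 1.46 · 0.621 = 0.9069 mW/cm².
Transmitted fraction = 0.01268.

I/I₀ ≈ 0.0127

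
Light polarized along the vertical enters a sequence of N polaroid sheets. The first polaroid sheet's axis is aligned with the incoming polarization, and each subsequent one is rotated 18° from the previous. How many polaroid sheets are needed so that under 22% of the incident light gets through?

N = 17

First polarizer is aligned with the polarization: full transmission.
Each further stage multiplies by cos²(18°) = 0.9045.
After N polarizers: T = 0.9045^(N−1). Require T < 0.22 ⇒ N−1 > ln(0.22)/ln(0.9045) = 15.09, so N−1 ≥ 16 and N = 17.
Check: N=17 gives T = 0.2007 < 0.22; N=16 gives T = 0.2219.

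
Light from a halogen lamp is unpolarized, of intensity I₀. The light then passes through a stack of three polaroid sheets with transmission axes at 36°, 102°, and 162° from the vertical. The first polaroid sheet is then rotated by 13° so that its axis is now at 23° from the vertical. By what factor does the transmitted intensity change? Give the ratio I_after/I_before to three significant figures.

Before rotation:
Unpolarized light through the first polarizer → I₁ = ½ I₀, now polarized at 36°.
I₂ = I₁ cos²(102° − 36°) = 0.5 I₀ · cos²(66°) = 0.08272 I₀.
I₃ = I₂ cos²(162° − 102°) = 0.08272 I₀ · cos²(60°) = 0.02068 I₀.
After rotation:
Unpolarized light through the first polarizer → I₁ = ½ I₀, now polarized at 23°.
I₂ = I₁ cos²(102° − 23°) = 0.5 I₀ · cos²(79°) = 0.0182 I₀.
I₃ = I₂ cos²(162° − 102°) = 0.0182 I₀ · cos²(60°) = 0.004551 I₀.
Ratio = 0.004551 / 0.02068 = 0.2201.

I_new/I_old ≈ 0.220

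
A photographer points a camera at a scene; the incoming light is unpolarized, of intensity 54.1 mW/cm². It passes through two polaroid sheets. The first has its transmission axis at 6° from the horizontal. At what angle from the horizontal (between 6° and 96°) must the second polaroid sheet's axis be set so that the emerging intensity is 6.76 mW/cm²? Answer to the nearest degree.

Unpolarized light through the first polarizer → I₁ = ½ I₀, now polarized at 6°.
Target fraction: 6.76 / 54.1 mW/cm² = 0.125 of I₀.
Need I₂/I₀ = 0.125, so cos²(θ − 6°) = 0.125 / 0.5 = 0.2499.
θ − 6° = arccos(√0.2499) = 60.0°, giving θ ≈ 6 + 60.0 = 66.0°.

θ ≈ 66°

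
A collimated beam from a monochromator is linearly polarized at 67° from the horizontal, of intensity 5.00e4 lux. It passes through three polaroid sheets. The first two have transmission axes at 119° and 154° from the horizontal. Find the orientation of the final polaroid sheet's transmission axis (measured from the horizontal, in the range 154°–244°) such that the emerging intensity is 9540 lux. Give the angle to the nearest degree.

θ ≈ 184°

By Malus's law, I₁ = I₀ cos²(119° − 67°) = I₀ cos²(52°) = 0.379 I₀.
I₂ = I₁ cos²(154° − 119°) = 0.379 I₀ · cos²(35°) = 0.2543 I₀.
Target fraction: 9540 / 5.00e4 lux = 0.1908 of I₀.
Need I₃/I₀ = 0.1908, so cos²(θ − 154°) = 0.1908 / 0.2543 = 0.7502.
θ − 154° = arccos(√0.7502) = 30.0°, giving θ ≈ 154 + 30.0 = 184.0°.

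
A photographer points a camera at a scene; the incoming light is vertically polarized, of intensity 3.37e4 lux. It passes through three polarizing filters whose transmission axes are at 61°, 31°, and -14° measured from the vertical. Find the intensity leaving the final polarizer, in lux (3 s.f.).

By Malus's law, I₁ = 3.37e4 lux · cos²(61°) = 7921 lux.
I₂ = I₁ · cos²(30°) = 7921 · 0.75 = 5941 lux.
I₃ = I₂ · cos²(45°) = 5941 · 0.5 = 2970 lux.

I ≈ 2970 lux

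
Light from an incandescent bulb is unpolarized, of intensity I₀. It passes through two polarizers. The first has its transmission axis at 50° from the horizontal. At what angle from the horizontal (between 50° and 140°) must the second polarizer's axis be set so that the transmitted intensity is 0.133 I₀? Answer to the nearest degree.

Unpolarized light through the first polarizer → I₁ = ½ I₀, now polarized at 50°.
Need I₂/I₀ = 0.133, so cos²(θ − 50°) = 0.133 / 0.5 = 0.266.
θ − 50° = arccos(√0.266) = 59.0°, giving θ ≈ 50 + 59.0 = 109.0°.

θ ≈ 109°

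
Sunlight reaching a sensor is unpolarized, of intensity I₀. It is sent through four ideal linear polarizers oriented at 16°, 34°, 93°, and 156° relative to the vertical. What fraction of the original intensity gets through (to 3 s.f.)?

Unpolarized light through the first polarizer → I₁ = ½ I₀, now polarized at 16°.
I₂ = I₁ cos²(34° − 16°) = 0.5 I₀ · cos²(18°) = 0.4523 I₀.
I₃ = I₂ cos²(93° − 34°) = 0.4523 I₀ · cos²(59°) = 0.12 I₀.
I₄ = I₃ cos²(156° − 93°) = 0.12 I₀ · cos²(63°) = 0.02473 I₀.
Transmitted fraction = 0.02473.

≈ 0.0247 I₀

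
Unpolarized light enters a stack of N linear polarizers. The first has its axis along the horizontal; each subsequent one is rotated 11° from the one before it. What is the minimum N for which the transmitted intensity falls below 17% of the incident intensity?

N = 31

First polarizer halves the unpolarized light: factor 1/2.
Each further stage multiplies by cos²(11°) = 0.9636.
After N polarizers: T = 0.5·0.9636^(N−1). Require T < 0.17 ⇒ N−1 > ln(0.17/0.5)/ln(0.9636) = 29.09, so N−1 ≥ 30 and N = 31.
Check: N=31 gives T = 0.1643 < 0.17; N=30 gives T = 0.1706.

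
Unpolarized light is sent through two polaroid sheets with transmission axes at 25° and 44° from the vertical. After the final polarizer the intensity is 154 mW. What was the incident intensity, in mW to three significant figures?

Unpolarized light through the first polarizer → I₁ = ½ I₀, now polarized at 25°.
I₂ = I₁ cos²(44° − 25°) = 0.5 I₀ · cos²(19°) = 0.447 I₀.
So 154 mW = 0.447 I₀, giving I₀ = 154/0.447 = 344.5 mW.

I₀ ≈ 345 mW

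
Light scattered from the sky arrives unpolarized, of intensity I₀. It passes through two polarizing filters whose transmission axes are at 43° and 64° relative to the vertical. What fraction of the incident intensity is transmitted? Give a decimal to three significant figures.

≈ 0.436 I₀

Unpolarized light through the first polarizer → I₁ = ½ I₀, now polarized at 43°.
I₂ = I₁ cos²(64° − 43°) = 0.5 I₀ · cos²(21°) = 0.4358 I₀.
Transmitted fraction = 0.4358.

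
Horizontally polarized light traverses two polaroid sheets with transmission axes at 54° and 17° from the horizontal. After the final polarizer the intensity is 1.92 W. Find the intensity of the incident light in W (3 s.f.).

I₀ ≈ 8.71 W

By Malus's law, I₁ = I₀ cos²(54° − 0°) = I₀ cos²(54°) = 0.3455 I₀.
I₂ = I₁ cos²(17° − 54°) = 0.3455 I₀ · cos²(37°) = 0.2204 I₀.
So 1.92 W = 0.2204 I₀, giving I₀ = 1.92/0.2204 = 8.713 W.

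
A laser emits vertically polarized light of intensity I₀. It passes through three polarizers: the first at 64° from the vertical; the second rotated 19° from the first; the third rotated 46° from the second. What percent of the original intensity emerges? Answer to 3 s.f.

≈ 8.29%

By Malus's law, I₁ = I₀ cos²(64° − 0°) = I₀ cos²(64°) = 0.1922 I₀.
I₂ = I₁ cos²(19°) = 0.1922 · 0.894 I₀ = 0.1718 I₀.
I₃ = I₂ cos²(46°) = 0.1718 · 0.4826 I₀ = 0.0829 I₀.
That is 8.29% of the incident intensity.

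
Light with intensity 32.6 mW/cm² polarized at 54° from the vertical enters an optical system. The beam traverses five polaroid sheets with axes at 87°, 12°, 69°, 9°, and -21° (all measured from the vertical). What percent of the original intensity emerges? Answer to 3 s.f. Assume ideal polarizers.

≈ 0.262%

By Malus's law, I₁ = 32.6 mW/cm² · cos²(33°) = 22.93 mW/cm².
I₂ = I₁ · cos²(75°) = 22.93 · 0.06699 = 1.536 mW/cm².
I₃ = I₂ · cos²(57°) = 1.536 · 0.2966 = 0.4556 mW/cm².
I₄ = I₃ · cos²(60°) = 0.4556 · 0.25 = 0.1139 mW/cm².
I₅ = I₄ · cos²(30°) = 0.1139 · 0.75 = 0.08543 mW/cm².
That is 0.2621% of the incident intensity.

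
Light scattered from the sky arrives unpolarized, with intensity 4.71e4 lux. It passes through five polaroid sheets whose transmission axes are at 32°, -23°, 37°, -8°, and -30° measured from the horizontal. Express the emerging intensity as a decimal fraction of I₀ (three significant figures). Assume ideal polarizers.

I/I₀ ≈ 0.0177

Unpolarized light through the first polarizer → I₁ = 4.71e4 lux/2 = 2.355e+04 lux, polarized at 32°.
I₂ = I₁ · cos²(55°) = 2.355e+04 · 0.329 = 7748 lux.
I₃ = I₂ · cos²(60°) = 7748 · 0.25 = 1937 lux.
I₄ = I₃ · cos²(45°) = 1937 · 0.5 = 968.5 lux.
I₅ = I₄ · cos²(22°) = 968.5 · 0.8597 = 832.6 lux.
Transmitted fraction = 0.01768.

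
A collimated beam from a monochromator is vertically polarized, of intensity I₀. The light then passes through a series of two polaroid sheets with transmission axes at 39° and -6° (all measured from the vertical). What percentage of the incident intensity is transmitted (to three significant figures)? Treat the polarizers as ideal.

I₁ = I₀ cos²(39° − 0°) = I₀ cos²(39°) = 0.604 I₀.
I₂ = I₁ cos²(-6° − 39°) = 0.604 I₀ · cos²(45°) = 0.302 I₀.
That is 30.2% of the incident intensity.

≈ 30.2%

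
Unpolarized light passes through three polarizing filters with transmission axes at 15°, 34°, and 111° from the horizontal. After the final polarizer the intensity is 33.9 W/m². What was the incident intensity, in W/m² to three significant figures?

Unpolarized light through the first polarizer → I₁ = ½ I₀, now polarized at 15°.
I₂ = I₁ cos²(34° − 15°) = 0.5 I₀ · cos²(19°) = 0.447 I₀.
I₃ = I₂ cos²(111° − 34°) = 0.447 I₀ · cos²(77°) = 0.02262 I₀.
So 33.9 W/m² = 0.02262 I₀, giving I₀ = 33.9/0.02262 = 1499 W/m².

I₀ ≈ 1500 W/m²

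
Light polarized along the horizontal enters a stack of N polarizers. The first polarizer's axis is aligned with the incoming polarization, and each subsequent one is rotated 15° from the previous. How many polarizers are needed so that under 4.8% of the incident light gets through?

N = 45

First polarizer is aligned with the polarization: full transmission.
Each further stage multiplies by cos²(15°) = 0.933.
After N polarizers: T = 0.933^(N−1). Require T < 0.048 ⇒ N−1 > ln(0.048)/ln(0.933) = 43.79, so N−1 ≥ 44 and N = 45.
Check: N=45 gives T = 0.04732 < 0.048; N=44 gives T = 0.05072.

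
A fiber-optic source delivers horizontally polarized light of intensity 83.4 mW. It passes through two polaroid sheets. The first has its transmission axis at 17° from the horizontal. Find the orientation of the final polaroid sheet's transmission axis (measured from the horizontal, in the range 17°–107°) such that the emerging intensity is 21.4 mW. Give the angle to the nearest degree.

By Malus's law, I₁ = I₀ cos²(17° − 0°) = I₀ cos²(17°) = 0.9145 I₀.
Target fraction: 21.4 / 83.4 mW = 0.2566 of I₀.
Need I₂/I₀ = 0.2566, so cos²(θ − 17°) = 0.2566 / 0.9145 = 0.2806.
θ − 17° = arccos(√0.2806) = 58.0°, giving θ ≈ 17 + 58.0 = 75.0°.

θ ≈ 75°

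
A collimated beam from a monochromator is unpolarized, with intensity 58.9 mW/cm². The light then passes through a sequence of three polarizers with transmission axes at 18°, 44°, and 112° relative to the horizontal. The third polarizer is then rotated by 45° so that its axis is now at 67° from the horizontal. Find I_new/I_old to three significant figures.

I_new/I_old ≈ 6.04

Before rotation:
Unpolarized light through the first polarizer → I₁ = ½ I₀, now polarized at 18°.
I₂ = I₁ cos²(44° − 18°) = 0.5 I₀ · cos²(26°) = 0.4039 I₀.
I₃ = I₂ cos²(112° − 44°) = 0.4039 I₀ · cos²(68°) = 0.05668 I₀.
After rotation:
Unpolarized light through the first polarizer → I₁ = ½ I₀, now polarized at 18°.
I₂ = I₁ cos²(44° − 18°) = 0.5 I₀ · cos²(26°) = 0.4039 I₀.
I₃ = I₂ cos²(67° − 44°) = 0.4039 I₀ · cos²(23°) = 0.3422 I₀.
Ratio = 0.3422 / 0.05668 = 6.038.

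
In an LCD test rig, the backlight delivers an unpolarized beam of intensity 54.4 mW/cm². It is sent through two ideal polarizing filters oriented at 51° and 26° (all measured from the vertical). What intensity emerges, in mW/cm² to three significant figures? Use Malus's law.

I ≈ 22.3 mW/cm²

Unpolarized light through the first polarizer → I₁ = 54.4 mW/cm²/2 = 27.2 mW/cm², polarized at 51°.
I₂ = I₁ · cos²(25°) = 27.2 · 0.8214 = 22.34 mW/cm².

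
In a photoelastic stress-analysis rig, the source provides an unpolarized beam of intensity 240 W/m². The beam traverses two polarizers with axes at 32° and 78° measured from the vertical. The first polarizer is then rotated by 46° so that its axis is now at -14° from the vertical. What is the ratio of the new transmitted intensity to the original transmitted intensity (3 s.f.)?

Before rotation:
Unpolarized light through the first polarizer → I₁ = ½ I₀, now polarized at 32°.
I₂ = I₁ cos²(78° − 32°) = 0.5 I₀ · cos²(46°) = 0.2413 I₀.
After rotation:
Unpolarized light through the first polarizer → I₁ = ½ I₀, now polarized at -14°.
Angle between axes 1 and 2: 88°. I₂ = 0.5 I₀ · cos²(88°) = 0.000609 I₀.
Ratio = 0.000609 / 0.2413 = 0.002524.

I_new/I_old ≈ 0.00252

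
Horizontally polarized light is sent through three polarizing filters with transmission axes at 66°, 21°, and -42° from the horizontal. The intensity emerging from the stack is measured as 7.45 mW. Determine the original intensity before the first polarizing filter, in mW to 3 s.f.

I₁ = I₀ cos²(66° − 0°) = I₀ cos²(66°) = 0.1654 I₀.
I₂ = I₁ cos²(21° − 66°) = 0.1654 I₀ · cos²(45°) = 0.08272 I₀.
I₃ = I₂ cos²(-42° − 21°) = 0.08272 I₀ · cos²(63°) = 0.01705 I₀.
So 7.45 mW = 0.01705 I₀, giving I₀ = 7.45/0.01705 = 437 mW.

I₀ ≈ 437 mW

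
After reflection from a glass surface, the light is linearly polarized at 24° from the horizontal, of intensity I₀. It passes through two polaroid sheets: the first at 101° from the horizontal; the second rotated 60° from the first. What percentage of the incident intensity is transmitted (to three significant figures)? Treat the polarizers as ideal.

≈ 1.27%

By Malus's law, I₁ = I₀ cos²(101° − 24°) = I₀ cos²(77°) = 0.0506 I₀.
I₂ = I₁ cos²(60°) = 0.0506 · 0.25 I₀ = 0.01265 I₀.
That is 1.265% of the incident intensity.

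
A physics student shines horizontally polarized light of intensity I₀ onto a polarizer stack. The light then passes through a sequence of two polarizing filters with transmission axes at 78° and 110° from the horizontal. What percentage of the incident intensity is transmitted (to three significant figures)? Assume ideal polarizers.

By Malus's law, I₁ = I₀ cos²(78° − 0°) = I₀ cos²(78°) = 0.04323 I₀.
I₂ = I₁ cos²(110° − 78°) = 0.04323 I₀ · cos²(32°) = 0.03109 I₀.
That is 3.109% of the incident intensity.

≈ 3.11%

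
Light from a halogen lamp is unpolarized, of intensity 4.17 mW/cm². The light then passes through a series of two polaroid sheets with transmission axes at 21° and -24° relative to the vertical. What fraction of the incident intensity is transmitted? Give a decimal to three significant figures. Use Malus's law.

I/I₀ ≈ 0.250

Unpolarized light through the first polarizer → I₁ = 4.17 mW/cm²/2 = 2.085 mW/cm², polarized at 21°.
I₂ = I₁ · cos²(45°) = 2.085 · 0.5 = 1.043 mW/cm².
Transmitted fraction = 0.25.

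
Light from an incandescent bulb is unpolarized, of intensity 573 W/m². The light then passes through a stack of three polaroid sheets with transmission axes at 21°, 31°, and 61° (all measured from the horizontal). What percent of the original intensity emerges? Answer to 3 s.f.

Unpolarized light through the first polarizer → I₁ = 573 W/m²/2 = 286.5 W/m², polarized at 21°.
I₂ = I₁ · cos²(10°) = 286.5 · 0.9698 = 277.9 W/m².
I₃ = I₂ · cos²(30°) = 277.9 · 0.75 = 208.4 W/m².
That is 36.37% of the incident intensity.

≈ 36.4%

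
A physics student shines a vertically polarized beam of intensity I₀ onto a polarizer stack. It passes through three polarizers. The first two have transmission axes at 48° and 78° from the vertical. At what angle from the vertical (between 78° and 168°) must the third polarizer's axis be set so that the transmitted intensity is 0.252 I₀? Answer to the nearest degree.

By Malus's law, I₁ = I₀ cos²(48° − 0°) = I₀ cos²(48°) = 0.4477 I₀.
I₂ = I₁ cos²(78° − 48°) = 0.4477 I₀ · cos²(30°) = 0.3358 I₀.
Need I₃/I₀ = 0.252, so cos²(θ − 78°) = 0.252 / 0.3358 = 0.7504.
θ − 78° = arccos(√0.7504) = 30.0°, giving θ ≈ 78 + 30.0 = 108.0°.

θ ≈ 108°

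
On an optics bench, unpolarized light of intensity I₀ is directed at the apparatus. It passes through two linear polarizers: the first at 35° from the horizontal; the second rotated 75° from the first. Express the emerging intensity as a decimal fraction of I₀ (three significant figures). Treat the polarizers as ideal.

Unpolarized light through the first polarizer → I₁ = ½ I₀, now polarized at 35°.
I₂ = I₁ cos²(75°) = 0.5 · 0.06699 I₀ = 0.03349 I₀.
Transmitted fraction = 0.03349.

≈ 0.0335 I₀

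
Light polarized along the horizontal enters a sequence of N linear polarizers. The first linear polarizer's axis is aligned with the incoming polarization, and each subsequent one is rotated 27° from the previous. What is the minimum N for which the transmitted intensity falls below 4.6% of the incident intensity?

First polarizer is aligned with the polarization: full transmission.
Each further stage multiplies by cos²(27°) = 0.7939.
After N polarizers: T = 0.7939^(N−1). Require T < 0.046 ⇒ N−1 > ln(0.046)/ln(0.7939) = 13.34, so N−1 ≥ 14 and N = 15.
Check: N=15 gives T = 0.03951 < 0.046; N=14 gives T = 0.04976.

N = 15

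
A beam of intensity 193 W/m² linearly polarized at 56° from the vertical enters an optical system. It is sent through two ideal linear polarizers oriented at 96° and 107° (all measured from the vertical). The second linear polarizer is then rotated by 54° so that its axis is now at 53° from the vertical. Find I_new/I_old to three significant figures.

I_new/I_old ≈ 0.555

Before rotation:
I₁ = I₀ cos²(96° − 56°) = I₀ cos²(40°) = 0.5868 I₀.
I₂ = I₁ cos²(107° − 96°) = 0.5868 I₀ · cos²(11°) = 0.5655 I₀.
After rotation:
I₁ = I₀ cos²(96° − 56°) = I₀ cos²(40°) = 0.5868 I₀.
I₂ = I₁ cos²(53° − 96°) = 0.5868 I₀ · cos²(43°) = 0.3139 I₀.
Ratio = 0.3139 / 0.5655 = 0.5551.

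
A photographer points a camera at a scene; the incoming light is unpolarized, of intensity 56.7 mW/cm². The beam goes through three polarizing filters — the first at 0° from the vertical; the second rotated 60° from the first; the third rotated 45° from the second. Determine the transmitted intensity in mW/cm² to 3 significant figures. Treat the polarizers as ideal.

I ≈ 3.54 mW/cm²

Unpolarized light through the first polarizer → I₁ = 56.7 mW/cm²/2 = 28.35 mW/cm², polarized at 0°.
I₂ = I₁ · cos²(60°) = 28.35 · 0.25 = 7.088 mW/cm².
I₃ = I₂ · cos²(45°) = 7.088 · 0.5 = 3.544 mW/cm².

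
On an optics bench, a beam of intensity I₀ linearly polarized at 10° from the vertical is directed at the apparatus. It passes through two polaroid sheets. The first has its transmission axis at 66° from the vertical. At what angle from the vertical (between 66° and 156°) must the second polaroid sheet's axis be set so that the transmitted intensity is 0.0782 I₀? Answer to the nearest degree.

θ ≈ 126°

By Malus's law, I₁ = I₀ cos²(66° − 10°) = I₀ cos²(56°) = 0.3127 I₀.
Need I₂/I₀ = 0.0782, so cos²(θ − 66°) = 0.0782 / 0.3127 = 0.2501.
θ − 66° = arccos(√0.2501) = 60.0°, giving θ ≈ 66 + 60.0 = 126.0°.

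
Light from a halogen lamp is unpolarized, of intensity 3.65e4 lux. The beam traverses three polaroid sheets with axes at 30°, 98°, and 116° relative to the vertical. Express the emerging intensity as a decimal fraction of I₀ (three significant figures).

I/I₀ ≈ 0.0635

Unpolarized light through the first polarizer → I₁ = 3.65e4 lux/2 = 1.825e+04 lux, polarized at 30°.
I₂ = I₁ · cos²(68°) = 1.825e+04 · 0.1403 = 2561 lux.
I₃ = I₂ · cos²(18°) = 2561 · 0.9045 = 2316 lux.
Transmitted fraction = 0.06346.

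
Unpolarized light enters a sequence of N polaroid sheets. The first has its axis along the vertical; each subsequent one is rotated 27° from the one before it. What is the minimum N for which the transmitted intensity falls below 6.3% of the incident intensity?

First polarizer halves the unpolarized light: factor 1/2.
Each further stage multiplies by cos²(27°) = 0.7939.
After N polarizers: T = 0.5·0.7939^(N−1). Require T < 0.063 ⇒ N−1 > ln(0.063/0.5)/ln(0.7939) = 8.97, so N−1 ≥ 9 and N = 10.
Check: N=10 gives T = 0.06264 < 0.063; N=9 gives T = 0.0789.

N = 10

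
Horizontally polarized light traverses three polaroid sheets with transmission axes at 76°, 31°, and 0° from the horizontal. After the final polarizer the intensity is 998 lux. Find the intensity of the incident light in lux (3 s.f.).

I₁ = I₀ cos²(76° − 0°) = I₀ cos²(76°) = 0.05853 I₀.
I₂ = I₁ cos²(31° − 76°) = 0.05853 I₀ · cos²(45°) = 0.02926 I₀.
I₃ = I₂ cos²(0° − 31°) = 0.02926 I₀ · cos²(31°) = 0.0215 I₀.
So 998 lux = 0.0215 I₀, giving I₀ = 998/0.0215 = 4.642e+04 lux.

I₀ ≈ 4.64e4 lux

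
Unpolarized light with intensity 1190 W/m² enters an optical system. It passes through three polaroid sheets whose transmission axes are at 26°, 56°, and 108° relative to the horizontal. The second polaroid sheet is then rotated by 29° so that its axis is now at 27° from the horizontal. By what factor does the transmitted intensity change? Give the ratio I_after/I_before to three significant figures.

Before rotation:
Unpolarized light through the first polarizer → I₁ = ½ I₀, now polarized at 26°.
I₂ = I₁ cos²(56° − 26°) = 0.5 I₀ · cos²(30°) = 0.375 I₀.
I₃ = I₂ cos²(108° − 56°) = 0.375 I₀ · cos²(52°) = 0.1421 I₀.
After rotation:
Unpolarized light through the first polarizer → I₁ = ½ I₀, now polarized at 26°.
I₂ = I₁ cos²(27° − 26°) = 0.5 I₀ · cos²(1°) = 0.4998 I₀.
I₃ = I₂ cos²(108° − 27°) = 0.4998 I₀ · cos²(81°) = 0.01223 I₀.
Ratio = 0.01223 / 0.1421 = 0.08606.

I_new/I_old ≈ 0.0861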